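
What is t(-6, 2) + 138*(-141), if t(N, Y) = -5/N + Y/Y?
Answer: -116737/6 ≈ -19456.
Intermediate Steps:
t(N, Y) = 1 - 5/N (t(N, Y) = -5/N + 1 = 1 - 5/N)
t(-6, 2) + 138*(-141) = (-5 - 6)/(-6) + 138*(-141) = -⅙*(-11) - 19458 = 11/6 - 19458 = -116737/6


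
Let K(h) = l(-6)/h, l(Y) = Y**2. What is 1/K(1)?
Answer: 1/36 ≈ 0.027778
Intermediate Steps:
K(h) = 36/h (K(h) = (-6)**2/h = 36/h)
1/K(1) = 1/(36/1) = 1/(36*1) = 1/36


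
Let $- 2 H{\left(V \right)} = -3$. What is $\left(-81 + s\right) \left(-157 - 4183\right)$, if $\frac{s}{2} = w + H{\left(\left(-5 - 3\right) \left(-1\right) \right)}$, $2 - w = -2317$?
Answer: $-19790400$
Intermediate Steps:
$H{\left(V \right)} = \frac{3}{2}$ ($H{\left(V \right)} = \left(- \frac{1}{2}\right) \left(-3\right) = \frac{3}{2}$)
$w = 2319$ ($w = 2 - -2317 = 2 + 2317 = 2319$)
$s = 4641$ ($s = 2 \left(2319 + \frac{3}{2}\right) = 2 \cdot \frac{4641}{2} = 4641$)
$\left(-81 + s\right) \left(-157 - 4183\right) = \left(-81 + 4641\right) \left(-157 - 4183\right) = 4560 \left(-4340\right) = -19790400$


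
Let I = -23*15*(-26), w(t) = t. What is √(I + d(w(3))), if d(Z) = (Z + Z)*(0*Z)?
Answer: √8970 ≈ 94.710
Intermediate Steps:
d(Z) = 0 (d(Z) = (2*Z)*0 = 0)
I = 8970 (I = -345*(-26) = 8970)
√(I + d(w(3))) = √(8970 + 0) = √8970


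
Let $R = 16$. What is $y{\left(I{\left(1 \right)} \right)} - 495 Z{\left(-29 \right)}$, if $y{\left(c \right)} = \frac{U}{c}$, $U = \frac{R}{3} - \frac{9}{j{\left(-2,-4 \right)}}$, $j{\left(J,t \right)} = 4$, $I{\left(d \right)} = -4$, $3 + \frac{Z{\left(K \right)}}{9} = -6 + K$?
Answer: $\frac{8125883}{48} \approx 1.6929 \cdot 10^{5}$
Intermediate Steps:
$Z{\left(K \right)} = -81 + 9 K$ ($Z{\left(K \right)} = -27 + 9 \left(-6 + K\right) = -27 + \left(-54 + 9 K\right) = -81 + 9 K$)
$U = \frac{37}{12}$ ($U = \frac{16}{3} - \frac{9}{4} = \frac{37}{12} \approx 3.0833$)
$y{\left(c \right)} = \frac{37}{12 c}$
$y{\left(I{\left(1 \right)} \right)} - 495 Z{\left(-29 \right)} = \frac{37}{12 \left(-4\right)} - 495 \left(-81 + 9 \left(-29\right)\right) = \frac{37}{12} \left(- \frac{1}{4}\right) - 495 \left(-81 - 261\right) = - \frac{37}{48} - -169290 = - \frac{37}{48} + 169290 = \frac{8125883}{48}$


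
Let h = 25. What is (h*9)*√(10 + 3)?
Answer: 225*√13 ≈ 811.25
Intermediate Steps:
(h*9)*√(10 + 3) = (25*9)*√(10 + 3) = 225*√13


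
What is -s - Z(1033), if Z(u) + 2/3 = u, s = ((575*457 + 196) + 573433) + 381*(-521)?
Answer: -1916806/3 ≈ -6.3894e+5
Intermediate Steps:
s = 637903 (s = ((262775 + 196) + 573433) - 198501 = (262971 + 573433) - 198501 = 836404 - 198501 = 637903)
Z(u) = -2/3 + u
-s - Z(1033) = -1*637903 - (-2/3 + 1033) = -637903 - 1*3097/3 = -637903 - 3097/3 = -1916806/3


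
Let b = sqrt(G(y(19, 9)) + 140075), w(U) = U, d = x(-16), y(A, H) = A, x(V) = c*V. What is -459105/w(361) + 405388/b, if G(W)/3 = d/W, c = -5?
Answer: -459105/361 + 405388*sqrt(50571635)/2661665 ≈ -188.65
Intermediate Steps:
x(V) = -5*V
d = 80 (d = -5*(-16) = 80)
G(W) = 240/W (G(W) = 3*(80/W) = 240/W)
b = sqrt(50571635)/19 (b = sqrt(240/19 + 140075) = sqrt(2661665/19) = sqrt(50571635)/19 ≈ 374.28)
-459105/w(361) + 405388/b = -459105/361 + 405388/((sqrt(50571635)/19)) = -459105*1/361 + 405388*(sqrt(50571635)/2661665) = -459105/361 + 405388*sqrt(50571635)/2661665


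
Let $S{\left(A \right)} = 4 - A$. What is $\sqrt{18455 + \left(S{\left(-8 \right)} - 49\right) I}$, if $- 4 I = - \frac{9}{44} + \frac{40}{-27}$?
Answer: $\frac{\sqrt{2891593617}}{396} \approx 135.79$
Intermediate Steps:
$I = \frac{2003}{4752}$ ($I = - \frac{- \frac{9}{44} + \frac{40}{-27}}{4} = - \frac{\left(-9\right) \frac{1}{44} + 40 \left(- \frac{1}{27}\right)}{4} = - \frac{- \frac{9}{44} - \frac{40}{27}}{4} = \left(- \frac{1}{4}\right) \left(- \frac{2003}{1188}\right) = \frac{2003}{4752} \approx 0.42151$)
$\sqrt{18455 + \left(S{\left(-8 \right)} - 49\right) I} = \sqrt{18455 + \left(\left(4 - -8\right) - 49\right) \frac{2003}{4752}} = \sqrt{18455 + \left(\left(4 + 8\right) - 49\right) \frac{2003}{4752}} = \sqrt{18455 + \left(12 - 49\right) \frac{2003}{4752}} = \sqrt{18455 - \frac{74111}{4752}} = \sqrt{\frac{87624049}{4752}} = \frac{\sqrt{2891593617}}{396}$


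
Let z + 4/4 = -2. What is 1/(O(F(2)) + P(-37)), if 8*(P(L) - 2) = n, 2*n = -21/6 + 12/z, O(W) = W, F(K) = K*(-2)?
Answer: -32/79 ≈ -0.40506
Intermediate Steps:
z = -3 (z = -1 - 2 = -3)
F(K) = -2*K
n = -15/4 (n = (-21/6 + 12/(-3))/2 = (-21*1/6 + 12*(-1/3))/2 = (-7/2 - 4)/2 = (1/2)*(-15/2) = -15/4 ≈ -3.7500)
P(L) = 49/32 (P(L) = 2 + (1/8)*(-15/4) = 2 - 15/32 = 49/32)
1/(O(F(2)) + P(-37)) = 1/(-2*2 + 49/32) = 1/(-4 + 49/32) = 1/(-79/32) = -32/79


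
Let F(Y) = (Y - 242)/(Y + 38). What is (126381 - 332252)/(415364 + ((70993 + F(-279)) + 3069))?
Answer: -49614911/117952187 ≈ -0.42064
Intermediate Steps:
F(Y) = (-242 + Y)/(38 + Y)
(126381 - 332252)/(415364 + ((70993 + F(-279)) + 3069)) = (126381 - 332252)/(415364 + ((70993 + (-242 - 279)/(38 - 279)) + 3069)) = -205871/(415364 + ((70993 - 521/(-241)) + 3069)) = -205871/(415364 + ((70993 - 1/241*(-521)) + 3069)) = -205871/(415364 + ((70993 + 521/241) + 3069)) = -205871/(415364 + (17109834/241 + 3069)) = -205871/(415364 + 17849463/241) = -205871/117952187/241 = -205871*241/117952187 = -49614911/117952187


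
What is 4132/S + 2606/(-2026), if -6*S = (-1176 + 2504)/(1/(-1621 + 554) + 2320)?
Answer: -7771344261959/179424586 ≈ -43313.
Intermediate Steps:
S = -708488/7426317 (S = -(-1176 + 2504)/(6*(1/(-1621 + 554) + 2320)) = -664/(3*(1/(-1067) + 2320)) = -664/(3*(-1/1067 + 2320)) = -664/(3*2475439/1067) = -664*1067/(3*2475439) = -⅙*1416976/2475439 = -708488/7426317 ≈ -0.095402)
4132/S + 2606/(-2026) = 4132/(-708488/7426317) + 2606/(-2026) = 4132*(-7426317/708488) + 2606*(-1/2026) = -7671385461/177122 - 1303/1013 = -7771344261959/179424586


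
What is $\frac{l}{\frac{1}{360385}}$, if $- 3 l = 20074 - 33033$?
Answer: $\frac{4670229215}{3} \approx 1.5567 \cdot 10^{9}$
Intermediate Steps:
$l = \frac{12959}{3}$ ($l = - \frac{20074 - 33033}{3} = \left(- \frac{1}{3}\right) \left(-12959\right) = \frac{12959}{3} \approx 4319.7$)
$\frac{l}{\frac{1}{360385}} = \frac{12959}{3 \cdot \frac{1}{360385}} = \frac{12959 \frac{1}{\frac{1}{360385}}}{3} = \frac{12959}{3} \cdot 360385 = \frac{4670229215}{3}$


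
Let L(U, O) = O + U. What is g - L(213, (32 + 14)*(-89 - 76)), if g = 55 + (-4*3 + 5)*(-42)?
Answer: 7726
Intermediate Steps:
g = 349 (g = 55 + (-12 + 5)*(-42) = 55 - 7*(-42) = 55 + 294 = 349)
g - L(213, (32 + 14)*(-89 - 76)) = 349 - ((32 + 14)*(-89 - 76) + 213) = 349 - (46*(-165) + 213) = 349 - (-7590 + 213) = 349 - 1*(-7377) = 349 + 7377 = 7726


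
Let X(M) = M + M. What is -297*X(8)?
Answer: -4752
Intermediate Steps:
X(M) = 2*M
-297*X(8) = -594*8 = -297*16 = -4752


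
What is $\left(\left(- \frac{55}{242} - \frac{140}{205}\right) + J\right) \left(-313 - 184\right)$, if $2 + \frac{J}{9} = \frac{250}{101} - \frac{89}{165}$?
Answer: $\frac{336756763}{455510} \approx 739.3$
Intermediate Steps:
$J = - \frac{3207}{5555}$ ($J = -18 + 9 \left(\frac{250}{101} - \frac{89}{165}\right) = -18 + 9 \cdot \frac{32261}{16665} = -18 + \frac{96783}{5555} = - \frac{3207}{5555} \approx -0.57732$)
$\left(\left(- \frac{55}{242} - \frac{140}{205}\right) + J\right) \left(-313 - 184\right) = \left(\left(- \frac{55}{242} - \frac{140}{205}\right) - \frac{3207}{5555}\right) \left(-313 - 184\right) = \left(\left(\left(-55\right) \frac{1}{242} - \frac{28}{41}\right) - \frac{3207}{5555}\right) \left(-497\right) = \left(\left(- \frac{5}{22} - \frac{28}{41}\right) - \frac{3207}{5555}\right) \left(-497\right) = \left(- \frac{821}{902} - \frac{3207}{5555}\right) \left(-497\right) = \left(- \frac{677579}{455510}\right) \left(-497\right) = \frac{336756763}{455510}$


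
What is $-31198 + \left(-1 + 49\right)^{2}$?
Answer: $-28894$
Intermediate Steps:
$-31198 + \left(-1 + 49\right)^{2} = -31198 + 48^{2} = -31198 + 2304 = -28894$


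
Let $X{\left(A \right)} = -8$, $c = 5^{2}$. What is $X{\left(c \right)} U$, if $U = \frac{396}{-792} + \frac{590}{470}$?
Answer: $- \frac{284}{47} \approx -6.0426$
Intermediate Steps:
$c = 25$
$U = \frac{71}{94}$ ($U = 396 \left(- \frac{1}{792}\right) + 590 \cdot \frac{1}{470} = - \frac{1}{2} + \frac{59}{47} = \frac{71}{94} \approx 0.75532$)
$X{\left(c \right)} U = \left(-8\right) \frac{71}{94} = - \frac{284}{47}$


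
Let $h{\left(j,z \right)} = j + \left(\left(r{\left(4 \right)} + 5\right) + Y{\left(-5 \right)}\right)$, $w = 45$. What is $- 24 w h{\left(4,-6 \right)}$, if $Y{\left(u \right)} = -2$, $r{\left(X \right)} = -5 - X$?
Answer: $2160$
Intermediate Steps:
$h{\left(j,z \right)} = -6 + j$ ($h{\left(j,z \right)} = j + \left(\left(\left(-5 - 4\right) + 5\right) - 2\right) = j + \left(\left(-9 + 5\right) - 2\right) = j - 6 = -6 + j$)
$- 24 w h{\left(4,-6 \right)} = \left(-24\right) 45 \left(-6 + 4\right) = \left(-1080\right) \left(-2\right) = 2160$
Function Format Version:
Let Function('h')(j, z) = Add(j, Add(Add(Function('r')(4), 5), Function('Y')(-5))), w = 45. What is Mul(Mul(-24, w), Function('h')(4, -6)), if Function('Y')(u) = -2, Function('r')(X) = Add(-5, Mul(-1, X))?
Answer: 2160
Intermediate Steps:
Function('h')(j, z) = Add(-6, j) (Function('h')(j, z) = Add(j, Add(Add(Add(-5, Mul(-1, 4)), 5), -2)) = Add(j, Add(Add(Add(-5, -4), 5), -2)) = Add(j, Add(Add(-9, 5), -2)) = Add(j, Add(-4, -2)) = Add(j, -6) = Add(-6, j))
Mul(Mul(-24, w), Function('h')(4, -6)) = Mul(Mul(-24, 45), Add(-6, 4)) = Mul(-1080, -2) = 2160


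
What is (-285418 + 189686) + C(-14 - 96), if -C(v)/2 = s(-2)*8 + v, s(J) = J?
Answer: -95480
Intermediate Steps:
C(v) = 32 - 2*v (C(v) = -2*(-2*8 + v) = -2*(-16 + v) = 32 - 2*v)
(-285418 + 189686) + C(-14 - 96) = (-285418 + 189686) + (32 - 2*(-14 - 96)) = -95732 + (32 - 2*(-110)) = -95732 + (32 + 220) = -95732 + 252 = -95480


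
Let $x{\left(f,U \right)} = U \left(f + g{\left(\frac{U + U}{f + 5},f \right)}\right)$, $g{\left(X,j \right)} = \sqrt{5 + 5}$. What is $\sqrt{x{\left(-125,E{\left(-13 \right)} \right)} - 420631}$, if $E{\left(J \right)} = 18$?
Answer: $\sqrt{-422881 + 18 \sqrt{10}} \approx 650.25 i$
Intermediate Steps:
$g{\left(X,j \right)} = \sqrt{10}$
$x{\left(f,U \right)} = U \left(f + \sqrt{10}\right)$
$\sqrt{x{\left(-125,E{\left(-13 \right)} \right)} - 420631} = \sqrt{18 \left(-125 + \sqrt{10}\right) - 420631} = \sqrt{\left(-2250 + 18 \sqrt{10}\right) - 420631} = \sqrt{-422881 + 18 \sqrt{10}}$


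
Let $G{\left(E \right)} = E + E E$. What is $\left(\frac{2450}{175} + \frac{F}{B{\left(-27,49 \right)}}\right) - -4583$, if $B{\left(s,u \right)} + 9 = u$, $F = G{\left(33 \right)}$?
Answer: $\frac{92501}{20} \approx 4625.0$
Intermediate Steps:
$G{\left(E \right)} = E + E^{2}$
$F = 1122$ ($F = 33 \left(1 + 33\right) = 33 \cdot 34 = 1122$)
$B{\left(s,u \right)} = -9 + u$
$\left(\frac{2450}{175} + \frac{F}{B{\left(-27,49 \right)}}\right) - -4583 = \left(\frac{2450}{175} + \frac{1122}{-9 + 49}\right) - -4583 = \left(2450 \cdot \frac{1}{175} + \frac{1122}{40}\right) + 4583 = \left(14 + 1122 \cdot \frac{1}{40}\right) + 4583 = \left(14 + \frac{561}{20}\right) + 4583 = \frac{841}{20} + 4583 = \frac{92501}{20}$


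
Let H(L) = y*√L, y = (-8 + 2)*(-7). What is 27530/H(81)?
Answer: 13765/189 ≈ 72.831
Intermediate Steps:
y = 42 (y = -6*(-7) = 42)
H(L) = 42*√L
27530/H(81) = 27530/((42*√81)) = 27530/((42*9)) = 27530/378 = 27530*(1/378) = 13765/189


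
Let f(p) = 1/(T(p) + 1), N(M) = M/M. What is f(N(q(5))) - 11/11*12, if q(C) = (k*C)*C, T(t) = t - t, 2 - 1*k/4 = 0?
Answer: -11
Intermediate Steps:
k = 8 (k = 8 - 4*0 = 8 + 0 = 8)
T(t) = 0
q(C) = 8*C² (q(C) = (8*C)*C = 8*C²)
N(M) = 1
f(p) = 1 (f(p) = 1/(0 + 1) = 1/1 = 1)
f(N(q(5))) - 11/11*12 = 1 - 11/11*12 = 1 - 11*1/11*12 = 1 - 1*12 = 1 - 12 = -11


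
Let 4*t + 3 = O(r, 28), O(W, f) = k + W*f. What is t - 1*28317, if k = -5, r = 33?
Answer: -28088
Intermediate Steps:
O(W, f) = -5 + W*f
t = 229 (t = -¾ + (-5 + 33*28)/4 = -¾ + (-5 + 924)/4 = -¾ + (¼)*919 = -¾ + 919/4 = 229)
t - 1*28317 = 229 - 1*28317 = 229 - 28317 = -28088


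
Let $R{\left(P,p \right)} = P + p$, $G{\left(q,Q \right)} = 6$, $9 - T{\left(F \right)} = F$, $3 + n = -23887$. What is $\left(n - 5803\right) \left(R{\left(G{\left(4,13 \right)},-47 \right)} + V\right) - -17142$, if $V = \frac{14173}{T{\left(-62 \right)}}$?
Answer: $- \frac{333185484}{71} \approx -4.6928 \cdot 10^{6}$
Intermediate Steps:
$n = -23890$ ($n = -3 - 23887 = -23890$)
$T{\left(F \right)} = 9 - F$
$V = \frac{14173}{71}$ ($V = \frac{14173}{9 - -62} = \frac{14173}{9 + 62} = \frac{14173}{71} \approx 199.62$)
$\left(n - 5803\right) \left(R{\left(G{\left(4,13 \right)},-47 \right)} + V\right) - -17142 = \left(-23890 - 5803\right) \left(\left(6 - 47\right) + \frac{14173}{71}\right) - -17142 = - 29693 \left(-41 + \frac{14173}{71}\right) + 17142 = \left(-29693\right) \frac{11262}{71} + 17142 = - \frac{334402566}{71} + 17142 = - \frac{333185484}{71}$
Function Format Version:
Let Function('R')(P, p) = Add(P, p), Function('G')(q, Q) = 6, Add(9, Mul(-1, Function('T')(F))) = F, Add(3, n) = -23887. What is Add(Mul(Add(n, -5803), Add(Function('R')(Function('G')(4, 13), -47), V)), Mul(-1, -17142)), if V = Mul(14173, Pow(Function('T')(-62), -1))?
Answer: Rational(-333185484, 71) ≈ -4.6928e+6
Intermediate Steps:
n = -23890 (n = Add(-3, -23887) = -23890)
Function('T')(F) = Add(9, Mul(-1, F))
V = Rational(14173, 71) (V = Mul(14173, Pow(Add(9, Mul(-1, -62)), -1)) = Mul(14173, Pow(Add(9, 62), -1)) = Mul(14173, Pow(71, -1)) = Mul(14173, Rational(1, 71)) = Rational(14173, 71) ≈ 199.62)
Add(Mul(Add(n, -5803), Add(Function('R')(Function('G')(4, 13), -47), V)), Mul(-1, -17142)) = Add(Mul(Add(-23890, -5803), Add(Add(6, -47), Rational(14173, 71))), Mul(-1, -17142)) = Add(Mul(-29693, Add(-41, Rational(14173, 71))), 17142) = Add(Mul(-29693, Rational(11262, 71)), 17142) = Add(Rational(-334402566, 71), 17142) = Rational(-333185484, 71)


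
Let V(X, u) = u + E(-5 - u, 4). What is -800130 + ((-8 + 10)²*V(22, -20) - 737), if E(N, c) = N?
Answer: -800887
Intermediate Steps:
V(X, u) = -5 (V(X, u) = u + (-5 - u) = -5)
-800130 + ((-8 + 10)²*V(22, -20) - 737) = -800130 + ((-8 + 10)²*(-5) - 737) = -800130 + (2²*(-5) - 737) = -800130 + (4*(-5) - 737) = -800130 + (-20 - 737) = -800130 - 757 = -800887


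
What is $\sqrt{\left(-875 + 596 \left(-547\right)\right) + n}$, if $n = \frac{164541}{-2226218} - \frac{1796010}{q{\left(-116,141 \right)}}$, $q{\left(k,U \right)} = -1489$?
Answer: $\frac{i \sqrt{3578632070035318848046486}}{3314838602} \approx 570.68 i$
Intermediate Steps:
$n = \frac{3998064788631}{3314838602}$ ($n = \frac{164541}{-2226218} - \frac{1796010}{-1489} = 164541 \left(- \frac{1}{2226218}\right) - - \frac{1796010}{1489} = - \frac{164541}{2226218} + \frac{1796010}{1489} = \frac{3998064788631}{3314838602} \approx 1206.1$)
$\sqrt{\left(-875 + 596 \left(-547\right)\right) + n} = \sqrt{\left(-875 + 596 \left(-547\right)\right) + \frac{3998064788631}{3314838602}} = \sqrt{\left(-875 - 326012\right) + \frac{3998064788631}{3314838602}} = \sqrt{-326887 + \frac{3998064788631}{3314838602}} = \sqrt{- \frac{1079579581303343}{3314838602}} = \frac{i \sqrt{3578632070035318848046486}}{3314838602}$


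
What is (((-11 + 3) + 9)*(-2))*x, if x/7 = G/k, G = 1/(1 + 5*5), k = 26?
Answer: -7/338 ≈ -0.020710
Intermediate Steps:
G = 1/26 (G = 1/(1 + 25) = 1/26 ≈ 0.038462)
x = 7/676 (x = 7*((1/26)/26) = 7*((1/26)*(1/26)) = 7*(1/676) = 7/676 ≈ 0.010355)
(((-11 + 3) + 9)*(-2))*x = (((-11 + 3) + 9)*(-2))*(7/676) = ((-8 + 9)*(-2))*(7/676) = (1*(-2))*(7/676) = -2*7/676 = -7/338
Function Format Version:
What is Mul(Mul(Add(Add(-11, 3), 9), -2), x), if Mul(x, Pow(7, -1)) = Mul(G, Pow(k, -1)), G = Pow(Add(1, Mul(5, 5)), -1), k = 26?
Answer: Rational(-7, 338) ≈ -0.020710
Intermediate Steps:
G = Rational(1, 26) (G = Pow(Add(1, 25), -1) = Pow(26, -1) = Rational(1, 26) ≈ 0.038462)
x = Rational(7, 676) (x = Mul(7, Mul(Rational(1, 26), Pow(26, -1))) = Mul(7, Mul(Rational(1, 26), Rational(1, 26))) = Mul(7, Rational(1, 676)) = Rational(7, 676) ≈ 0.010355)
Mul(Mul(Add(Add(-11, 3), 9), -2), x) = Mul(Mul(Add(Add(-11, 3), 9), -2), Rational(7, 676)) = Mul(Mul(Add(-8, 9), -2), Rational(7, 676)) = Mul(Mul(1, -2), Rational(7, 676)) = Mul(-2, Rational(7, 676)) = Rational(-7, 338)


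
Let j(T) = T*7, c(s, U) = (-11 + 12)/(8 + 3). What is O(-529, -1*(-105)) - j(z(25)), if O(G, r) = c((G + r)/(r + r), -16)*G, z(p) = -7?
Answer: 10/11 ≈ 0.90909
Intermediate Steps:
c(s, U) = 1/11
j(T) = 7*T
O(G, r) = G/11
O(-529, -1*(-105)) - j(z(25)) = (1/11)*(-529) - 7*(-7) = -529/11 - 1*(-49) = -529/11 + 49 = 10/11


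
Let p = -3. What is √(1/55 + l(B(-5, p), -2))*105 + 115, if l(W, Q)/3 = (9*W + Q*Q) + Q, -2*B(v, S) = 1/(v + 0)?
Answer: 115 + 21*√105490/22 ≈ 425.03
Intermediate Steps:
B(v, S) = -1/(2*v) (B(v, S) = -1/(2*(v + 0)) = -1/(2*v))
l(W, Q) = 3*Q + 3*Q² + 27*W (l(W, Q) = 3*((9*W + Q*Q) + Q) = 3*((9*W + Q²) + Q) = 3*((Q² + 9*W) + Q) = 3*(Q + Q² + 9*W) = 3*Q + 3*Q² + 27*W)
√(1/55 + l(B(-5, p), -2))*105 + 115 = √(1/55 + (3*(-2) + 3*(-2)² + 27*(-½/(-5))))*105 + 115 = √(1/55 + (-6 + 3*4 + 27*(-½*(-⅕))))*105 + 115 = √(1/55 + (-6 + 12 + 27*(⅒)))*105 + 115 = √(1/55 + (-6 + 12 + 27/10))*105 + 115 = √(1/55 + 87/10)*105 + 115 = √(959/110)*105 + 115 = (√105490/110)*105 + 115 = 21*√105490/22 + 115 = 115 + 21*√105490/22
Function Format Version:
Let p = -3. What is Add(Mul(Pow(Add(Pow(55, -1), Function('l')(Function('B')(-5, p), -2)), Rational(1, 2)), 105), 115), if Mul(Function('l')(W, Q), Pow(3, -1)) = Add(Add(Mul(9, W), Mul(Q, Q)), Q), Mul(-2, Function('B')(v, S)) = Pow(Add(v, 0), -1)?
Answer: Add(115, Mul(Rational(21, 22), Pow(105490, Rational(1, 2)))) ≈ 425.03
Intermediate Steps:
Function('B')(v, S) = Mul(Rational(-1, 2), Pow(v, -1)) (Function('B')(v, S) = Mul(Rational(-1, 2), Pow(Add(v, 0), -1)) = Mul(Rational(-1, 2), Pow(v, -1)))
Function('l')(W, Q) = Add(Mul(3, Q), Mul(3, Pow(Q, 2)), Mul(27, W)) (Function('l')(W, Q) = Mul(3, Add(Add(Mul(9, W), Mul(Q, Q)), Q)) = Mul(3, Add(Add(Mul(9, W), Pow(Q, 2)), Q)) = Mul(3, Add(Add(Pow(Q, 2), Mul(9, W)), Q)) = Mul(3, Add(Q, Pow(Q, 2), Mul(9, W))) = Add(Mul(3, Q), Mul(3, Pow(Q, 2)), Mul(27, W)))
Add(Mul(Pow(Add(Pow(55, -1), Function('l')(Function('B')(-5, p), -2)), Rational(1, 2)), 105), 115) = Add(Mul(Pow(Add(Pow(55, -1), Add(Mul(3, -2), Mul(3, Pow(-2, 2)), Mul(27, Mul(Rational(-1, 2), Pow(-5, -1))))), Rational(1, 2)), 105), 115) = Add(Mul(Pow(Add(Rational(1, 55), Add(-6, Mul(3, 4), Mul(27, Mul(Rational(-1, 2), Rational(-1, 5))))), Rational(1, 2)), 105), 115) = Add(Mul(Pow(Add(Rational(1, 55), Add(-6, 12, Mul(27, Rational(1, 10)))), Rational(1, 2)), 105), 115) = Add(Mul(Pow(Add(Rational(1, 55), Add(-6, 12, Rational(27, 10))), Rational(1, 2)), 105), 115) = Add(Mul(Pow(Add(Rational(1, 55), Rational(87, 10)), Rational(1, 2)), 105), 115) = Add(Mul(Pow(Rational(959, 110), Rational(1, 2)), 105), 115) = Add(Mul(Mul(Rational(1, 110), Pow(105490, Rational(1, 2))), 105), 115) = Add(Mul(Rational(21, 22), Pow(105490, Rational(1, 2))), 115) = Add(115, Mul(Rational(21, 22), Pow(105490, Rational(1, 2))))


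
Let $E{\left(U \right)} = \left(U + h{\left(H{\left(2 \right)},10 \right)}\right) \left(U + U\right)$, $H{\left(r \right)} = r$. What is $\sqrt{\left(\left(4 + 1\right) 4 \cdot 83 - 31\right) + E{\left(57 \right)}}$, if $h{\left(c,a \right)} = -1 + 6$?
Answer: $\sqrt{8697} \approx 93.258$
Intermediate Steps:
$h{\left(c,a \right)} = 5$
$E{\left(U \right)} = 2 U \left(5 + U\right)$ ($E{\left(U \right)} = \left(U + 5\right) \left(U + U\right) = \left(5 + U\right) 2 U = 2 U \left(5 + U\right)$)
$\sqrt{\left(\left(4 + 1\right) 4 \cdot 83 - 31\right) + E{\left(57 \right)}} = \sqrt{\left(\left(4 + 1\right) 4 \cdot 83 - 31\right) + 2 \cdot 57 \left(5 + 57\right)} = \sqrt{\left(5 \cdot 4 \cdot 83 - 31\right) + 2 \cdot 57 \cdot 62} = \sqrt{\left(20 \cdot 83 - 31\right) + 7068} = \sqrt{\left(1660 - 31\right) + 7068} = \sqrt{1629 + 7068} = \sqrt{8697}$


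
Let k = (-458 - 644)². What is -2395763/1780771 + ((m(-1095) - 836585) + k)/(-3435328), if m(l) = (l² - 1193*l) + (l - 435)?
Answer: -13361788686643/6117532477888 ≈ -2.1842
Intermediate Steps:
m(l) = -435 + l² - 1192*l (m(l) = (l² - 1193*l) + (-435 + l) = -435 + l² - 1192*l)
k = 1214404 (k = (-1102)² = 1214404)
-2395763/1780771 + ((m(-1095) - 836585) + k)/(-3435328) = -2395763/1780771 + (((-435 + (-1095)² - 1192*(-1095)) - 836585) + 1214404)/(-3435328) = -2395763*1/1780771 + (((-435 + 1199025 + 1305240) - 836585) + 1214404)*(-1/3435328) = -2395763/1780771 + ((2503830 - 836585) + 1214404)*(-1/3435328) = -2395763/1780771 + (1667245 + 1214404)*(-1/3435328) = -2395763/1780771 + 2881649*(-1/3435328) = -2395763/1780771 - 2881649/3435328 = -13361788686643/6117532477888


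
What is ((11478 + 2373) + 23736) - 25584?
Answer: 12003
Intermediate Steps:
((11478 + 2373) + 23736) - 25584 = (13851 + 23736) - 25584 = 37587 - 25584 = 12003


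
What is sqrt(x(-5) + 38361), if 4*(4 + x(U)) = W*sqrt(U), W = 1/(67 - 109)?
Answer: sqrt(270646992 - 42*I*sqrt(5))/84 ≈ 195.85 - 3.398e-5*I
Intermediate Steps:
W = -1/42 (W = 1/(-42) = -1/42 ≈ -0.023810)
x(U) = -4 - sqrt(U)/168 (x(U) = -4 + (-sqrt(U)/42)/4 = -4 - sqrt(U)/168)
sqrt(x(-5) + 38361) = sqrt((-4 - I*sqrt(5)/168) + 38361) = sqrt(38357 - I*sqrt(5)/168)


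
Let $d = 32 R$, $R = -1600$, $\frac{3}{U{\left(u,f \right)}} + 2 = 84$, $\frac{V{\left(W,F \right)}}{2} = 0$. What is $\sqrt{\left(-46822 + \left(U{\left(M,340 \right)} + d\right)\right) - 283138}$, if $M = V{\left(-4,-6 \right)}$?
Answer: $\frac{i \sqrt{2562919594}}{82} \approx 617.38 i$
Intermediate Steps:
$V{\left(W,F \right)} = 0$ ($V{\left(W,F \right)} = 2 \cdot 0 = 0$)
$M = 0$
$U{\left(u,f \right)} = \frac{3}{82}$ ($U{\left(u,f \right)} = \frac{3}{-2 + 84} = \frac{3}{82}$)
$d = -51200$ ($d = 32 \left(-1600\right) = -51200$)
$\sqrt{\left(-46822 + \left(U{\left(M,340 \right)} + d\right)\right) - 283138} = \sqrt{\left(-46822 + \left(\frac{3}{82} - 51200\right)\right) - 283138} = \sqrt{\left(-46822 - \frac{4198397}{82}\right) - 283138} = \sqrt{- \frac{8037801}{82} - 283138} = \sqrt{- \frac{31255117}{82}} = \frac{i \sqrt{2562919594}}{82}$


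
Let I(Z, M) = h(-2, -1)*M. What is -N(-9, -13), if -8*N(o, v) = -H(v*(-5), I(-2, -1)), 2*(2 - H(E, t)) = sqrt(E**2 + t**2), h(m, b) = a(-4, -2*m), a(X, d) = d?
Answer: -1/4 + sqrt(4241)/16 ≈ 3.8202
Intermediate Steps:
h(m, b) = -2*m
I(Z, M) = 4*M (I(Z, M) = (-2*(-2))*M = 4*M)
H(E, t) = 2 - sqrt(E**2 + t**2)/2
N(o, v) = 1/4 - sqrt(16 + 25*v**2)/16 (N(o, v) = -(-1)*(2 - sqrt((v*(-5))**2 + (4*(-1))**2)/2)/8 = -(-1)*(2 - sqrt((-5*v)**2 + (-4)**2)/2)/8 = -(-1)*(2 - sqrt(25*v**2 + 16)/2)/8 = -(-1)*(2 - sqrt(16 + 25*v**2)/2)/8 = -(-2 + sqrt(16 + 25*v**2)/2)/8 = 1/4 - sqrt(16 + 25*v**2)/16)
-N(-9, -13) = -(1/4 - sqrt(16 + 25*(-13)**2)/16) = -(1/4 - sqrt(16 + 25*169)/16) = -(1/4 - sqrt(16 + 4225)/16) = -(1/4 - sqrt(4241)/16) = -1/4 + sqrt(4241)/16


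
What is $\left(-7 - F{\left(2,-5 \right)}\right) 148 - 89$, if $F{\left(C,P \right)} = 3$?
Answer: $-1569$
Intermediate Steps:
$\left(-7 - F{\left(2,-5 \right)}\right) 148 - 89 = \left(-7 - 3\right) 148 - 89 = \left(-10\right) 148 - 89 = -1480 - 89 = -1569$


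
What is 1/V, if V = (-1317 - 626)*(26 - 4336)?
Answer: 1/8374330 ≈ 1.1941e-7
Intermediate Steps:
V = 8374330 (V = -1943*(-4310) = 8374330)
1/V = 1/8374330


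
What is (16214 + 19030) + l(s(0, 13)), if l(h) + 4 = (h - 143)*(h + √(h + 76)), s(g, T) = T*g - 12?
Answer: 35860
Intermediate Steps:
s(g, T) = -12 + T*g
l(h) = -4 + (-143 + h)*(h + √(76 + h)) (l(h) = -4 + (h - 143)*(h + √(h + 76)) = -4 + (-143 + h)*(h + √(76 + h)))
(16214 + 19030) + l(s(0, 13)) = (16214 + 19030) + (-4 + (-12 + 13*0)² - 143*(-12 + 13*0) - 143*√(76 + (-12 + 13*0)) + (-12 + 13*0)*√(76 + (-12 + 13*0))) = 35244 + (-4 + (-12 + 0)² - 143*(-12 + 0) - 143*√(76 + (-12 + 0)) + (-12 + 0)*√(76 + (-12 + 0))) = 35244 + (-4 + (-12)² - 143*(-12) - 143*√(76 - 12) - 12*√(76 - 12)) = 35244 + (-4 + 144 + 1716 - 143*√64 - 12*√64) = 35244 + (-4 + 144 + 1716 - 143*8 - 12*8) = 35244 + (-4 + 144 + 1716 - 1144 - 96) = 35244 + 616 = 35860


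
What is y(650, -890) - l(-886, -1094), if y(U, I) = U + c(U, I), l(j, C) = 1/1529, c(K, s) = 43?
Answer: 1059596/1529 ≈ 693.00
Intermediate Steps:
l(j, C) = 1/1529
y(U, I) = 43 + U (y(U, I) = U + 43 = 43 + U)
y(650, -890) - l(-886, -1094) = (43 + 650) - 1*1/1529 = 693 - 1/1529 = 1059596/1529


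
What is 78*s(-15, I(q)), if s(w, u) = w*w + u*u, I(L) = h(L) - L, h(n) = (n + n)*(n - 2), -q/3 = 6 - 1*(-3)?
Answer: 197954172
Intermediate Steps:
q = -27 (q = -3*(6 - 1*(-3)) = -3*(6 + 3) = -3*9 = -27)
h(n) = 2*n*(-2 + n) (h(n) = (2*n)*(-2 + n) = 2*n*(-2 + n))
I(L) = -L + 2*L*(-2 + L) (I(L) = 2*L*(-2 + L) - L = -L + 2*L*(-2 + L))
s(w, u) = u² + w² (s(w, u) = w² + u² = u² + w²)
78*s(-15, I(q)) = 78*((-27*(-5 + 2*(-27)))² + (-15)²) = 78*((-27*(-5 - 54))² + 225) = 78*((-27*(-59))² + 225) = 78*(1593² + 225) = 78*(2537649 + 225) = 78*2537874 = 197954172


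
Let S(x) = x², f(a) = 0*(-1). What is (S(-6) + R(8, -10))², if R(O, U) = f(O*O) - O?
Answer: 784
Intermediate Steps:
f(a) = 0
R(O, U) = -O (R(O, U) = 0 - O = -O)
(S(-6) + R(8, -10))² = ((-6)² - 1*8)² = (36 - 8)² = 28² = 784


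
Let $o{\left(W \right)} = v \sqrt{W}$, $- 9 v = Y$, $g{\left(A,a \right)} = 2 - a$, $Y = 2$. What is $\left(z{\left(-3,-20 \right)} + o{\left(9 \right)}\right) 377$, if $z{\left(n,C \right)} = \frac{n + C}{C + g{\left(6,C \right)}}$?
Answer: $- \frac{27521}{6} \approx -4586.8$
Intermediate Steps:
$v = - \frac{2}{9}$ ($v = \left(- \frac{1}{9}\right) 2 = - \frac{2}{9} \approx -0.22222$)
$o{\left(W \right)} = - \frac{2 \sqrt{W}}{9}$
$z{\left(n,C \right)} = \frac{C}{2} + \frac{n}{2}$ ($z{\left(n,C \right)} = \frac{n + C}{C - \left(-2 + C\right)} = \frac{C + n}{2} = \left(C + n\right) \frac{1}{2} = \frac{C}{2} + \frac{n}{2}$)
$\left(z{\left(-3,-20 \right)} + o{\left(9 \right)}\right) 377 = \left(\left(\frac{1}{2} \left(-20\right) + \frac{1}{2} \left(-3\right)\right) - \frac{2 \sqrt{9}}{9}\right) 377 = \left(\left(-10 - \frac{3}{2}\right) - \frac{2}{3}\right) 377 = \left(- \frac{23}{2} - \frac{2}{3}\right) 377 = \left(- \frac{73}{6}\right) 377 = - \frac{27521}{6}$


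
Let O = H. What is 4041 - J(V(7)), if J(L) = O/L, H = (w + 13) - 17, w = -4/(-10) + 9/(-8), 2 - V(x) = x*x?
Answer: 7596891/1880 ≈ 4040.9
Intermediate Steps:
V(x) = 2 - x² (V(x) = 2 - x*x = 2 - x²)
w = -29/40 (w = -4*(-⅒) + 9*(-⅛) = ⅖ - 9/8 = -29/40 ≈ -0.72500)
H = -189/40 (H = (-29/40 + 13) - 17 = 491/40 - 17 = -189/40 ≈ -4.7250)
O = -189/40 ≈ -4.7250
J(L) = -189/(40*L)
4041 - J(V(7)) = 4041 - (-189)/(40*(2 - 1*7²)) = 4041 - (-189)/(40*(2 - 1*49)) = 4041 - (-189)/(40*(2 - 49)) = 4041 - (-189)/(40*(-47)) = 4041 - (-189)*(-1)/(40*47) = 4041 - 1*189/1880 = 4041 - 189/1880 = 7596891/1880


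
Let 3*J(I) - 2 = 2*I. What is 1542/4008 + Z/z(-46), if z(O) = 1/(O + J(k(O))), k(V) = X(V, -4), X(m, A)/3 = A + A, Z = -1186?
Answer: 145774403/2004 ≈ 72742.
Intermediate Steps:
X(m, A) = 6*A (X(m, A) = 3*(A + A) = 3*(2*A) = 6*A)
k(V) = -24 (k(V) = 6*(-4) = -24)
J(I) = 2/3 + 2*I/3 (J(I) = 2/3 + (2*I)/3 = 2/3 + 2*I/3)
z(O) = 1/(-46/3 + O) (z(O) = 1/(O + (2/3 + (2/3)*(-24))) = 1/(O + (2/3 - 16)) = 1/(O - 46/3) = 1/(-46/3 + O))
1542/4008 + Z/z(-46) = 1542/4008 - 1186/(3/(-46 + 3*(-46))) = 1542*(1/4008) - 1186/(3/(-46 - 138)) = 257/668 - 1186/(3/(-184)) = 257/668 - 1186/(3*(-1/184)) = 257/668 - 1186/(-3/184) = 257/668 - 1186*(-184/3) = 257/668 + 218224/3 = 145774403/2004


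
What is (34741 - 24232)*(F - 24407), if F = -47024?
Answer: -750668379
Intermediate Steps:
(34741 - 24232)*(F - 24407) = (34741 - 24232)*(-47024 - 24407) = 10509*(-71431) = -750668379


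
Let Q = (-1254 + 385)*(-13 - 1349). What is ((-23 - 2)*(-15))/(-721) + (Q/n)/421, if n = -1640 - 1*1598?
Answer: -682279494/491432879 ≈ -1.3883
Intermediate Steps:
n = -3238 (n = -1640 - 1598 = -3238)
Q = 1183578 (Q = -869*(-1362) = 1183578)
((-23 - 2)*(-15))/(-721) + (Q/n)/421 = ((-23 - 2)*(-15))/(-721) + (1183578/(-3238))/421 = -25*(-15)*(-1/721) + (1183578*(-1/3238))*(1/421) = 375*(-1/721) - 591789/1619*1/421 = -375/721 - 591789/681599 = -682279494/491432879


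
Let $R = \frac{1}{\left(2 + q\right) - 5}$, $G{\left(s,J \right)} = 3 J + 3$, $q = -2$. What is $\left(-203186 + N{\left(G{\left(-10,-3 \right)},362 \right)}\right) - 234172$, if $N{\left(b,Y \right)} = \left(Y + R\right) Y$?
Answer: $- \frac{1531932}{5} \approx -3.0639 \cdot 10^{5}$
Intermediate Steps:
$G{\left(s,J \right)} = 3 + 3 J$
$R = - \frac{1}{5}$ ($R = \frac{1}{\left(2 - 2\right) - 5} = \frac{1}{0 - 5} = \frac{1}{-5} = - \frac{1}{5} \approx -0.2$)
$N{\left(b,Y \right)} = Y \left(- \frac{1}{5} + Y\right)$ ($N{\left(b,Y \right)} = \left(Y - \frac{1}{5}\right) Y = \left(- \frac{1}{5} + Y\right) Y = Y \left(- \frac{1}{5} + Y\right)$)
$\left(-203186 + N{\left(G{\left(-10,-3 \right)},362 \right)}\right) - 234172 = \left(-203186 + 362 \left(- \frac{1}{5} + 362\right)\right) - 234172 = \left(-203186 + 362 \cdot \frac{1809}{5}\right) - 234172 = \left(-203186 + \frac{654858}{5}\right) - 234172 = - \frac{361072}{5} - 234172 = - \frac{1531932}{5}$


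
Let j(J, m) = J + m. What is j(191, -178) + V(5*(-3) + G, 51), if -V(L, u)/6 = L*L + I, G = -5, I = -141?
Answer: -1541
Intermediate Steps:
V(L, u) = 846 - 6*L² (V(L, u) = -6*(L*L - 141) = -6*(L² - 141) = -6*(-141 + L²) = 846 - 6*L²)
j(191, -178) + V(5*(-3) + G, 51) = (191 - 178) + (846 - 6*(5*(-3) - 5)²) = 13 + (846 - 6*(-15 - 5)²) = 13 + (846 - 6*(-20)²) = 13 + (846 - 6*400) = 13 + (846 - 2400) = 13 - 1554 = -1541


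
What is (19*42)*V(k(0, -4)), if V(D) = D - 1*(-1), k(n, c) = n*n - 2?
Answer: -798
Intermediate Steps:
k(n, c) = -2 + n² (k(n, c) = n² - 2 = -2 + n²)
V(D) = 1 + D (V(D) = D + 1 = 1 + D)
(19*42)*V(k(0, -4)) = (19*42)*(1 + (-2 + 0²)) = 798*(1 + (-2 + 0)) = 798*(1 - 2) = 798*(-1) = -798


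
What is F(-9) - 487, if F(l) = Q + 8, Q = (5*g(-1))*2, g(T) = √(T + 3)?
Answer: -479 + 10*√2 ≈ -464.86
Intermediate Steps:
g(T) = √(3 + T)
Q = 10*√2 (Q = (5*√(3 - 1))*2 = (5*√2)*2 = 10*√2 ≈ 14.142)
F(l) = 8 + 10*√2 (F(l) = 10*√2 + 8 = 8 + 10*√2)
F(-9) - 487 = (8 + 10*√2) - 487 = -479 + 10*√2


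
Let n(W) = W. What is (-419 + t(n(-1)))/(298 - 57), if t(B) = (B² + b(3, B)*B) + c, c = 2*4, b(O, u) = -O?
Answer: -407/241 ≈ -1.6888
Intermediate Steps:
c = 8
t(B) = 8 + B² - 3*B (t(B) = (B² + (-1*3)*B) + 8 = (B² - 3*B) + 8 = 8 + B² - 3*B)
(-419 + t(n(-1)))/(298 - 57) = (-419 + (8 + (-1)² - 3*(-1)))/(298 - 57) = (-419 + (8 + 1 + 3))/241 = (-419 + 12)*(1/241) = -407*1/241 = -407/241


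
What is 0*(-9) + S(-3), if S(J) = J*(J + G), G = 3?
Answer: 0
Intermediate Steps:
S(J) = J*(3 + J) (S(J) = J*(J + 3) = J*(3 + J))
0*(-9) + S(-3) = 0*(-9) - 3*(3 - 3) = 0 - 3*0 = 0 + 0 = 0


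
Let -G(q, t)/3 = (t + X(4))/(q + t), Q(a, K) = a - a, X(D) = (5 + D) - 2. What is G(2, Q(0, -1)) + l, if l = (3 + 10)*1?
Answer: 5/2 ≈ 2.5000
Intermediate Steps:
X(D) = 3 + D
Q(a, K) = 0
l = 13 (l = 13*1 = 13)
G(q, t) = -3*(7 + t)/(q + t) (G(q, t) = -3*(t + (3 + 4))/(q + t) = -3*(t + 7)/(q + t) = -3*(7 + t)/(q + t))
G(2, Q(0, -1)) + l = 3*(-7 - 1*0)/(2 + 0) + 13 = 3*(-7 + 0)/2 + 13 = 3*(1/2)*(-7) + 13 = -21/2 + 13 = 5/2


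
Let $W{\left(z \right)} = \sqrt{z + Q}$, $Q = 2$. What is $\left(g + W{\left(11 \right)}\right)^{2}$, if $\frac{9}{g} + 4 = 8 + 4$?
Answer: $\frac{913}{64} + \frac{9 \sqrt{13}}{4} \approx 22.378$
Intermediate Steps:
$W{\left(z \right)} = \sqrt{2 + z}$ ($W{\left(z \right)} = \sqrt{z + 2} = \sqrt{2 + z}$)
$g = \frac{9}{8}$ ($g = \frac{9}{-4 + \left(8 + 4\right)} = \frac{9}{-4 + 12} = \frac{9}{8} \approx 1.125$)
$\left(g + W{\left(11 \right)}\right)^{2} = \left(\frac{9}{8} + \sqrt{2 + 11}\right)^{2} = \left(\frac{9}{8} + \sqrt{13}\right)^{2}$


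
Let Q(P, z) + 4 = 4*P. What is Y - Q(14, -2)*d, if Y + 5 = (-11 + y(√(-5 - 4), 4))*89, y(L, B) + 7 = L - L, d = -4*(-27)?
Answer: -7223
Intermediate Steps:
Q(P, z) = -4 + 4*P
d = 108
y(L, B) = -7 (y(L, B) = -7 + (L - L) = -7 + 0 = -7)
Y = -1607 (Y = -5 + (-11 - 7)*89 = -5 - 18*89 = -5 - 1602 = -1607)
Y - Q(14, -2)*d = -1607 - (-4 + 4*14)*108 = -1607 - (-4 + 56)*108 = -1607 - 52*108 = -1607 - 1*5616 = -1607 - 5616 = -7223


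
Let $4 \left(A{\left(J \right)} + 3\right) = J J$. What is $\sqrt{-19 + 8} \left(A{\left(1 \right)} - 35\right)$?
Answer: $- \frac{151 i \sqrt{11}}{4} \approx - 125.2 i$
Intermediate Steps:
$A{\left(J \right)} = -3 + \frac{J^{2}}{4}$ ($A{\left(J \right)} = -3 + \frac{J J}{4} = -3 + \frac{J^{2}}{4}$)
$\sqrt{-19 + 8} \left(A{\left(1 \right)} - 35\right) = \sqrt{-19 + 8} \left(\left(-3 + \frac{1^{2}}{4}\right) - 35\right) = \sqrt{-11} \left(\left(-3 + \frac{1}{4} \cdot 1\right) - 35\right) = i \sqrt{11} \left(\left(-3 + \frac{1}{4}\right) - 35\right) = i \sqrt{11} \left(- \frac{11}{4} - 35\right) = i \sqrt{11} \left(- \frac{151}{4}\right) = - \frac{151 i \sqrt{11}}{4}$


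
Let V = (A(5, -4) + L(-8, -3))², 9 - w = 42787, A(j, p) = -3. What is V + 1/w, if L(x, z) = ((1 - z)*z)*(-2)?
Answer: 18865097/42778 ≈ 441.00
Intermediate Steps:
w = -42778 (w = 9 - 1*42787 = 9 - 42787 = -42778)
L(x, z) = -2*z*(1 - z) (L(x, z) = (z*(1 - z))*(-2) = -2*z*(1 - z))
V = 441 (V = (-3 + 2*(-3)*(-1 - 3))² = (-3 + 2*(-3)*(-4))² = (-3 + 24)² = 21² = 441)
V + 1/w = 441 + 1/(-42778) = 441 - 1/42778 = 18865097/42778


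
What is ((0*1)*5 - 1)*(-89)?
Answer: 89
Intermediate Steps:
((0*1)*5 - 1)*(-89) = (0*5 - 1)*(-89) = (0 - 1)*(-89) = -1*(-89) = 89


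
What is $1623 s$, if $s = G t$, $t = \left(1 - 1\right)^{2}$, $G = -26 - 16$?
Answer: $0$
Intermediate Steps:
$G = -42$ ($G = -26 - 16 = -42$)
$t = 0$ ($t = 0^{2} = 0$)
$s = 0$ ($s = \left(-42\right) 0 = 0$)
$1623 s = 1623 \cdot 0 = 0$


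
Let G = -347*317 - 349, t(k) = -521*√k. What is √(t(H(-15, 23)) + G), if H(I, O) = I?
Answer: √(-110348 - 521*I*√15) ≈ 3.037 - 332.2*I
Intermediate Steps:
G = -110348 (G = -109999 - 349 = -110348)
√(t(H(-15, 23)) + G) = √(-521*I*√15 - 110348) = √(-110348 - 521*I*√15)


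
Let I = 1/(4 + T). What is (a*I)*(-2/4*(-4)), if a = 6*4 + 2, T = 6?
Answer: 26/5 ≈ 5.2000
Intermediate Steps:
I = ⅒ (I = 1/(4 + 6) = 1/10 = ⅒ ≈ 0.10000)
a = 26 (a = 24 + 2 = 26)
(a*I)*(-2/4*(-4)) = (26*(⅒))*(-2/4*(-4)) = 13*(-2*¼*(-4))/5 = 13*(-½*(-4))/5 = (13/5)*2 = 26/5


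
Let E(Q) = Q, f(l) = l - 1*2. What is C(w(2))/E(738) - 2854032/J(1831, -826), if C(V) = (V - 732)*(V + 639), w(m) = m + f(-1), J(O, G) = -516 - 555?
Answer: 89189899/43911 ≈ 2031.2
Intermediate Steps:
f(l) = -2 + l (f(l) = l - 2 = -2 + l)
J(O, G) = -1071
w(m) = -3 + m (w(m) = m + (-2 - 1) = m - 3 = -3 + m)
C(V) = (-732 + V)*(639 + V)
C(w(2))/E(738) - 2854032/J(1831, -826) = (-467748 + (-3 + 2)**2 - 93*(-3 + 2))/738 - 2854032/(-1071) = (-467748 + (-1)**2 - 93*(-1))*(1/738) - 2854032*(-1/1071) = (-467748 + 1 + 93)*(1/738) + 951344/357 = -467654*1/738 + 951344/357 = -233827/369 + 951344/357 = 89189899/43911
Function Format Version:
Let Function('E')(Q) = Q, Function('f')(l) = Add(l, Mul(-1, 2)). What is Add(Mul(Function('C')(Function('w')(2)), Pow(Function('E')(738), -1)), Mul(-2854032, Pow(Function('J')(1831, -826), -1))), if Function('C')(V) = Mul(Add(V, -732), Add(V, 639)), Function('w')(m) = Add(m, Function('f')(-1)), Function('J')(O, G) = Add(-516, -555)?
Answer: Rational(89189899, 43911) ≈ 2031.2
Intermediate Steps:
Function('f')(l) = Add(-2, l) (Function('f')(l) = Add(l, -2) = Add(-2, l))
Function('J')(O, G) = -1071
Function('w')(m) = Add(-3, m) (Function('w')(m) = Add(m, Add(-2, -1)) = Add(m, -3) = Add(-3, m))
Function('C')(V) = Mul(Add(-732, V), Add(639, V))
Add(Mul(Function('C')(Function('w')(2)), Pow(Function('E')(738), -1)), Mul(-2854032, Pow(Function('J')(1831, -826), -1))) = Add(Mul(Add(-467748, Pow(Add(-3, 2), 2), Mul(-93, Add(-3, 2))), Pow(738, -1)), Mul(-2854032, Pow(-1071, -1))) = Add(Mul(Add(-467748, Pow(-1, 2), Mul(-93, -1)), Rational(1, 738)), Mul(-2854032, Rational(-1, 1071))) = Add(Mul(Add(-467748, 1, 93), Rational(1, 738)), Rational(951344, 357)) = Add(Mul(-467654, Rational(1, 738)), Rational(951344, 357)) = Add(Rational(-233827, 369), Rational(951344, 357)) = Rational(89189899, 43911)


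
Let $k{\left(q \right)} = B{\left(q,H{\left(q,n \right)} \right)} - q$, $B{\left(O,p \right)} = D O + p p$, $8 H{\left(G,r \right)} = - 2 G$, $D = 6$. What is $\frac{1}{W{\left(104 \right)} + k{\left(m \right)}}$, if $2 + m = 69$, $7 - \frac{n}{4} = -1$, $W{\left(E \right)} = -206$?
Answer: $\frac{16}{6553} \approx 0.0024416$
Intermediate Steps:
$n = 32$ ($n = 28 - -4 = 28 + 4 = 32$)
$H{\left(G,r \right)} = - \frac{G}{4}$ ($H{\left(G,r \right)} = \frac{\left(-2\right) G}{8} = - \frac{G}{4}$)
$m = 67$ ($m = -2 + 69 = 67$)
$B{\left(O,p \right)} = p^{2} + 6 O$ ($B{\left(O,p \right)} = 6 O + p p = 6 O + p^{2} = p^{2} + 6 O$)
$k{\left(q \right)} = 5 q + \frac{q^{2}}{16}$ ($k{\left(q \right)} = \left(\left(- \frac{q}{4}\right)^{2} + 6 q\right) - q = \left(\frac{q^{2}}{16} + 6 q\right) - q = \left(6 q + \frac{q^{2}}{16}\right) - q = 5 q + \frac{q^{2}}{16}$)
$\frac{1}{W{\left(104 \right)} + k{\left(m \right)}} = \frac{1}{-206 + \frac{1}{16} \cdot 67 \left(80 + 67\right)} = \frac{1}{-206 + \frac{1}{16} \cdot 67 \cdot 147} = \frac{1}{-206 + \frac{9849}{16}} = \frac{1}{\frac{6553}{16}} = \frac{16}{6553}$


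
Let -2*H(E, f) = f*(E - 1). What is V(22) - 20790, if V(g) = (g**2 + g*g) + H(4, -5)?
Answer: -39629/2 ≈ -19815.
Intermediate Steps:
H(E, f) = -f*(-1 + E)/2 (H(E, f) = -f*(E - 1)/2 = -f*(-1 + E)/2)
V(g) = 15/2 + 2*g**2 (V(g) = (g**2 + g*g) + (1/2)*(-5)*(1 - 1*4) = (g**2 + g**2) + (1/2)*(-5)*(1 - 4) = 2*g**2 + (1/2)*(-5)*(-3) = 2*g**2 + 15/2 = 15/2 + 2*g**2)
V(22) - 20790 = (15/2 + 2*22**2) - 20790 = (15/2 + 2*484) - 20790 = (15/2 + 968) - 20790 = 1951/2 - 20790 = -39629/2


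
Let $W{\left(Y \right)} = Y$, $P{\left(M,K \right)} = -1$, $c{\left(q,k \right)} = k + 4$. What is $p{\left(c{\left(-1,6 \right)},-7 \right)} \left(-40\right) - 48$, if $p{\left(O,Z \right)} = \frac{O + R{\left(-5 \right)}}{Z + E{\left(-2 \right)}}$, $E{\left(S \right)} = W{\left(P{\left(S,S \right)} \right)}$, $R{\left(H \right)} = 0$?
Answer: $2$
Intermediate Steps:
$c{\left(q,k \right)} = 4 + k$
$E{\left(S \right)} = -1$
$p{\left(O,Z \right)} = \frac{O}{-1 + Z}$ ($p{\left(O,Z \right)} = \frac{O + 0}{Z - 1} = \frac{O}{-1 + Z}$)
$p{\left(c{\left(-1,6 \right)},-7 \right)} \left(-40\right) - 48 = \frac{4 + 6}{-1 - 7} \left(-40\right) - 48 = \frac{10}{-8} \left(-40\right) - 48 = 10 \left(- \frac{1}{8}\right) \left(-40\right) - 48 = \left(- \frac{5}{4}\right) \left(-40\right) - 48 = 50 - 48 = 2$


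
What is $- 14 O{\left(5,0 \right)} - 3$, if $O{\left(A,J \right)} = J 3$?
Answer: $-3$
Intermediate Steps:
$O{\left(A,J \right)} = 3 J$
$- 14 O{\left(5,0 \right)} - 3 = - 14 \cdot 3 \cdot 0 - 3 = \left(-14\right) 0 - 3 = 0 - 3 = -3$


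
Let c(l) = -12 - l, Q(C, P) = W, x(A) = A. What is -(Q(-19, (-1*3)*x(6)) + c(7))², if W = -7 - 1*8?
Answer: -1156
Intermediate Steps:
W = -15 (W = -7 - 8 = -15)
Q(C, P) = -15
-(Q(-19, (-1*3)*x(6)) + c(7))² = -(-15 + (-12 - 1*7))² = -(-15 + (-12 - 7))² = -(-15 - 19)² = -1*(-34)² = -1*1156 = -1156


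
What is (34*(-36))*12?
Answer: -14688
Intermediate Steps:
(34*(-36))*12 = -1224*12 = -14688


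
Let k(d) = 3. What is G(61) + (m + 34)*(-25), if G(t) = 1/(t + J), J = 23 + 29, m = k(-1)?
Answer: -104524/113 ≈ -924.99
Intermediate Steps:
m = 3
J = 52
G(t) = 1/(52 + t) (G(t) = 1/(t + 52) = 1/(52 + t))
G(61) + (m + 34)*(-25) = 1/(52 + 61) + (3 + 34)*(-25) = 1/113 + 37*(-25) = 1/113 - 925 = -104524/113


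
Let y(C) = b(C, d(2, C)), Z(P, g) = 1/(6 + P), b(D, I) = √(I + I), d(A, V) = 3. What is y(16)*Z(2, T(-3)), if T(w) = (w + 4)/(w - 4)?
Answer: √6/8 ≈ 0.30619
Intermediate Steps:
T(w) = (4 + w)/(-4 + w)
b(D, I) = √2*√I (b(D, I) = √(2*I) = √2*√I)
y(C) = √6 (y(C) = √2*√3 = √6)
y(16)*Z(2, T(-3)) = √6/(6 + 2) = √6/8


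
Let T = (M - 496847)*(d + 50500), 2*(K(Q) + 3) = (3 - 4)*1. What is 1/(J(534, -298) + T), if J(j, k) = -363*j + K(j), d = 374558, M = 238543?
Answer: -2/219588750955 ≈ -9.1079e-12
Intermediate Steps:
K(Q) = -7/2 (K(Q) = -3 + ((3 - 4)*1)/2 = -3 + (-1*1)/2 = -3 + (½)*(-1) = -3 - ½ = -7/2)
T = -109794181632 (T = (238543 - 496847)*(374558 + 50500) = -258304*425058 = -109794181632)
J(j, k) = -7/2 - 363*j (J(j, k) = -363*j - 7/2 = -7/2 - 363*j)
1/(J(534, -298) + T) = 1/((-7/2 - 363*534) - 109794181632) = 1/((-7/2 - 193842) - 109794181632) = 1/(-387691/2 - 109794181632) = 1/(-219588750955/2) = -2/219588750955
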